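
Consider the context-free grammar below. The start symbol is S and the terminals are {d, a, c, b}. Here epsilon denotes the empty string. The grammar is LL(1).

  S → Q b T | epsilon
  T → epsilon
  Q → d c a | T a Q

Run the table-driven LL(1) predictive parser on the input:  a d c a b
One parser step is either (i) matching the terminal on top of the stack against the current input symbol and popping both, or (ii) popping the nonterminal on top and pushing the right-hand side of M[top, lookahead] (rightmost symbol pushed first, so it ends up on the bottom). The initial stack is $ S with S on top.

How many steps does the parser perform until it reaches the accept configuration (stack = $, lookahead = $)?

step 1: stack=$ S  input=a d c a b $  — expand S → Q b T
step 2: stack=$ T b Q  input=a d c a b $  — expand Q → T a Q
step 3: stack=$ T b Q a T  input=a d c a b $  — expand T → epsilon
step 4: stack=$ T b Q a  input=a d c a b $  — match a
step 5: stack=$ T b Q  input=d c a b $  — expand Q → d c a
step 6: stack=$ T b a c d  input=d c a b $  — match d
step 7: stack=$ T b a c  input=c a b $  — match c
step 8: stack=$ T b a  input=a b $  — match a
step 9: stack=$ T b  input=b $  — match b
step 10: stack=$ T  input=$  — expand T → epsilon
Accept reached after 10 steps.

10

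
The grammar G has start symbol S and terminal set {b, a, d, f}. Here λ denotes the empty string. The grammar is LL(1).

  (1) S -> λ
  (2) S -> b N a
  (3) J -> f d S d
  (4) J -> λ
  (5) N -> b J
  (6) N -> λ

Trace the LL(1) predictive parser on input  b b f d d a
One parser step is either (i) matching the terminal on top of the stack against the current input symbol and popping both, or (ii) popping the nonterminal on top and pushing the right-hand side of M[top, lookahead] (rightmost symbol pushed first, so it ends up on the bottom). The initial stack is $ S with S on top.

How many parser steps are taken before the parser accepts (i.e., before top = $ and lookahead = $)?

step 1: stack=$ S  input=b b f d d a $  — expand S -> b N a
step 2: stack=$ a N b  input=b b f d d a $  — match b
step 3: stack=$ a N  input=b f d d a $  — expand N -> b J
step 4: stack=$ a J b  input=b f d d a $  — match b
step 5: stack=$ a J  input=f d d a $  — expand J -> f d S d
step 6: stack=$ a d S d f  input=f d d a $  — match f
step 7: stack=$ a d S d  input=d d a $  — match d
step 8: stack=$ a d S  input=d a $  — expand S -> λ
step 9: stack=$ a d  input=d a $  — match d
step 10: stack=$ a  input=a $  — match a
Accept reached after 10 steps.

10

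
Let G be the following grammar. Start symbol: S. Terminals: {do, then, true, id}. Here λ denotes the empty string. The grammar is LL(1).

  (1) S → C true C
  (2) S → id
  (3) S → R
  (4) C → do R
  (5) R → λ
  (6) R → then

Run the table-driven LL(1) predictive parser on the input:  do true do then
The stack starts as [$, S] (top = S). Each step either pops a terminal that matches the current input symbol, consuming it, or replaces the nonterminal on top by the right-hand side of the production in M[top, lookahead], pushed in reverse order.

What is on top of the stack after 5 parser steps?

C

step 1: stack=$ S  input=do true do then $  — expand S → C true C
step 2: stack=$ C true C  input=do true do then $  — expand C → do R
step 3: stack=$ C true R do  input=do true do then $  — match do
step 4: stack=$ C true R  input=true do then $  — expand R → λ
step 5: stack=$ C true  input=true do then $  — match true
Stack after step 5: $ C (top = C).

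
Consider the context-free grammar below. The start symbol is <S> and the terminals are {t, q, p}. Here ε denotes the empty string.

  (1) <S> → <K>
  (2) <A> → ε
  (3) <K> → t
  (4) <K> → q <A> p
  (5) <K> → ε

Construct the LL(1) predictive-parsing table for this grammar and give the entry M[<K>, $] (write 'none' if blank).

<K> → ε

FIRST(<A>) = {ε}
FIRST(<K>) = {ε, q, t}
FIRST(<S>) = {ε, q, t}  (via <K>)
FOLLOW(<S>) includes $ since <S> is the start symbol.
FOLLOW(<S>): <S> appears on no right-hand side. Thus FOLLOW(<S>) = {$}.
FOLLOW(<K>): in <S>→<K>, the suffix after <K> is empty, so FOLLOW(<K>) ⊇ FOLLOW(<S>) = {$}. Thus FOLLOW(<K>) = {$}.
For <K> → t: FIRST(t) = {t}, so it goes in M[<K>, t] for t ∈ {t}.
For <K> → q <A> p: FIRST(q <A> p) = {q}, so it goes in M[<K>, t] for t ∈ {q}.
For <K> → ε: FIRST(ε) = {ε}, so it goes in M[<K>, t] for t ∈ {}; since ε ∈ FIRST, also for every t ∈ FOLLOW(<K>) = {$}.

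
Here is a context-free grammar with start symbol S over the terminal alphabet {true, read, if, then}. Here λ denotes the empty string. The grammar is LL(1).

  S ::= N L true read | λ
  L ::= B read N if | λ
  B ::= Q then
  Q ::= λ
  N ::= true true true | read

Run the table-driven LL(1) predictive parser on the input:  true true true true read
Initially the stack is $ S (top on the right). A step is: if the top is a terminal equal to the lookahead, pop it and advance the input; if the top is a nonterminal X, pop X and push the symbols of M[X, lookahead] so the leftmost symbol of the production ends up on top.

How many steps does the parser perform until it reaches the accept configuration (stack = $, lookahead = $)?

8

step 1: stack=$ S  input=true true true true read $  — expand S ::= N L true read
step 2: stack=$ read true L N  input=true true true true read $  — expand N ::= true true true
step 3: stack=$ read true L true true true  input=true true true true read $  — match true
step 4: stack=$ read true L true true  input=true true true read $  — match true
step 5: stack=$ read true L true  input=true true read $  — match true
step 6: stack=$ read true L  input=true read $  — expand L ::= λ
step 7: stack=$ read true  input=true read $  — match true
step 8: stack=$ read  input=read $  — match read
Accept reached after 8 steps.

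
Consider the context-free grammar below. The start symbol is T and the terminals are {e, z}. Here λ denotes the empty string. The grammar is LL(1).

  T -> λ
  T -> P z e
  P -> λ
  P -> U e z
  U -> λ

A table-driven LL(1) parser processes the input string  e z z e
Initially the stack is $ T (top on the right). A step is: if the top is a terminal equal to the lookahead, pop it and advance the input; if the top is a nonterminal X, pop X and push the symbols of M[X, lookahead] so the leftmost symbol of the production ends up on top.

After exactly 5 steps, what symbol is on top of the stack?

z

step 1: stack=$ T  input=e z z e $  — expand T -> P z e
step 2: stack=$ e z P  input=e z z e $  — expand P -> U e z
step 3: stack=$ e z z e U  input=e z z e $  — expand U -> λ
step 4: stack=$ e z z e  input=e z z e $  — match e
step 5: stack=$ e z z  input=z z e $  — match z
Stack after step 5: $ e z (top = z).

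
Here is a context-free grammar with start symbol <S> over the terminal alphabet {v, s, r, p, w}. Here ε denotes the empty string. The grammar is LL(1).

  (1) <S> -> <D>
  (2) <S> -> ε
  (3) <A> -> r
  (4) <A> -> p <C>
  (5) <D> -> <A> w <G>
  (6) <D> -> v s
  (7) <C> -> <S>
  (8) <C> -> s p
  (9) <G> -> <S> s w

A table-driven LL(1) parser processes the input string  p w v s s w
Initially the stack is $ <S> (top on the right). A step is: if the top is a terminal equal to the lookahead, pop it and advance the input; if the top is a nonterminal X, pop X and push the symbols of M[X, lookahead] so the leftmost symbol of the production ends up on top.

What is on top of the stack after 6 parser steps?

w

step 1: stack=$ <S>  input=p w v s s w $  — expand <S> -> <D>
step 2: stack=$ <D>  input=p w v s s w $  — expand <D> -> <A> w <G>
step 3: stack=$ <G> w <A>  input=p w v s s w $  — expand <A> -> p <C>
step 4: stack=$ <G> w <C> p  input=p w v s s w $  — match p
step 5: stack=$ <G> w <C>  input=w v s s w $  — expand <C> -> <S>
step 6: stack=$ <G> w <S>  input=w v s s w $  — expand <S> -> ε
Stack after step 6: $ <G> w (top = w).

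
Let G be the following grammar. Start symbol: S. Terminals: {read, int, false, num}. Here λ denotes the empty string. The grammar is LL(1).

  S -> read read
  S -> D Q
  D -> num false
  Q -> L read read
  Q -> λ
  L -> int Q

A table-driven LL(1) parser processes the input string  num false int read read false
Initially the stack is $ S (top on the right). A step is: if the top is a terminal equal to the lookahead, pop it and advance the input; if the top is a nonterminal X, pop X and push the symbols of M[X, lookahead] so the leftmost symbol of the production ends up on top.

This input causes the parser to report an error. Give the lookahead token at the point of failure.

      Stack              Input                            Action
   1  $ S                num false int read read false $  expand S -> D Q
   2  $ Q D              num false int read read false $  expand D -> num false
   3  $ Q false num      num false int read read false $  match num
   4  $ Q false          false int read read false $      match false
   5  $ Q                int read read false $            expand Q -> L read read
   6  $ read read L      int read read false $            expand L -> int Q
   7  $ read read Q int  int read read false $            match int
   8  $ read read Q      read read false $                expand Q -> λ
   9  $ read read        read read false $                match read
  10  $ read             read false $                     match read
  11  $                  false $                          error: stack empty but input remains

false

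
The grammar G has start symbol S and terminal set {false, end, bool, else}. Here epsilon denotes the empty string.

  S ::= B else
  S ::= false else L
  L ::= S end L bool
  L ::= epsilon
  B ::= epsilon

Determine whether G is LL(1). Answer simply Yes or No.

Yes

FIRST(S) = {else, false}
FIRST(L) = {epsilon, else, false}
FIRST(B) = {epsilon}
FOLLOW(S) = {$, end}
FOLLOW(L) = {$, bool, end}
FOLLOW(B) = {else}
Each cell of M receives at most one production.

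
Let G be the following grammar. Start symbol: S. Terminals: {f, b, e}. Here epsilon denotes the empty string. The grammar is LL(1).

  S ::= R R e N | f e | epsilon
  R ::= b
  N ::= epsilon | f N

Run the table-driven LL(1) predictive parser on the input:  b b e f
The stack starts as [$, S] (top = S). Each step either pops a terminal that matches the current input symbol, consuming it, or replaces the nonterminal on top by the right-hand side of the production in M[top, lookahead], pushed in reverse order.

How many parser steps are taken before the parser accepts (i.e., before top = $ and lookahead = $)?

step 1: stack=$ S  input=b b e f $  — expand S ::= R R e N
step 2: stack=$ N e R R  input=b b e f $  — expand R ::= b
step 3: stack=$ N e R b  input=b b e f $  — match b
step 4: stack=$ N e R  input=b e f $  — expand R ::= b
step 5: stack=$ N e b  input=b e f $  — match b
step 6: stack=$ N e  input=e f $  — match e
step 7: stack=$ N  input=f $  — expand N ::= f N
step 8: stack=$ N f  input=f $  — match f
step 9: stack=$ N  input=$  — expand N ::= epsilon
Accept reached after 9 steps.

9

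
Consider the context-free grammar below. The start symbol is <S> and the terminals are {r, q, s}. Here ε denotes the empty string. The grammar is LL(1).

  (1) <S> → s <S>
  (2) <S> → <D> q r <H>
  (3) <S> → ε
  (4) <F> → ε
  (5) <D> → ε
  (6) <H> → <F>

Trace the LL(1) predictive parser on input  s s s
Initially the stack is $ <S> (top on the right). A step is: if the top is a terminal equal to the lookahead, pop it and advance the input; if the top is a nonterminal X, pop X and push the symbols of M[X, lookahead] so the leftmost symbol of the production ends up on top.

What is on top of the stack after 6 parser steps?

<S>

step 1: stack=$ <S>  input=s s s $  — expand <S> → s <S>
step 2: stack=$ <S> s  input=s s s $  — match s
step 3: stack=$ <S>  input=s s $  — expand <S> → s <S>
step 4: stack=$ <S> s  input=s s $  — match s
step 5: stack=$ <S>  input=s $  — expand <S> → s <S>
step 6: stack=$ <S> s  input=s $  — match s
Stack after step 6: $ <S> (top = <S>).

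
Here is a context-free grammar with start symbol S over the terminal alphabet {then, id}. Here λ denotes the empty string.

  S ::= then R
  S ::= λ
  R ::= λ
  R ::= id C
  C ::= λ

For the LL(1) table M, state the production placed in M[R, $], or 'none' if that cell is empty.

FIRST(S): from S::=then R we get {then}; from S::=λ we get {λ}. So FIRST(S) = {λ, then}.
FIRST(R): from R::=λ we get {λ}; from R::=id C we get {id}. So FIRST(R) = {λ, id}.
FIRST(C): from C::=λ we get {λ}. So FIRST(C) = {λ}.
FOLLOW(S) includes $ since S is the start symbol.
FOLLOW(S): S appears on no right-hand side. Thus FOLLOW(S) = {$}.
FOLLOW(R): in S::=then R, the suffix after R is empty, so FOLLOW(R) ⊇ FOLLOW(S) = {$}. Thus FOLLOW(R) = {$}.
For R ::= λ: FIRST(λ) = {λ}, so it goes in M[R, t] for t ∈ {}; since λ ∈ FIRST, also for every t ∈ FOLLOW(R) = {$}.
For R ::= id C: FIRST(id C) = {id}, so it goes in M[R, t] for t ∈ {id}.

R ::= λ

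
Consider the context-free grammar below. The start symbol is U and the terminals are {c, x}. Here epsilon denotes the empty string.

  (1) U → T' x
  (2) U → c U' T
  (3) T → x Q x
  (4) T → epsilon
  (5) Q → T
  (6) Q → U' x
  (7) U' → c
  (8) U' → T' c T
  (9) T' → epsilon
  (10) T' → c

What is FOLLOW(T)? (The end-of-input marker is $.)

{$, x}

FIRST(T): from T→x Q x we get {x}; from T→epsilon we get {epsilon}. So FIRST(T) = {epsilon, x}.
FIRST(T'): from T'→epsilon we get {epsilon}; from T'→c we get {c}. So FIRST(T') = {epsilon, c}.
FIRST(U): from U→T' x we get {c, x}; from U→c U' T we get {c}. So FIRST(U) = {c, x}.
FIRST(U'): from U'→c we get {c}; from U'→T' c T we get {c}. So FIRST(U') = {c}.
FIRST(Q): from Q→T we get {epsilon, x}; from Q→U' x we get {c}. So FIRST(Q) = {epsilon, c, x}.
FOLLOW(U) includes $ since U is the start symbol.
FOLLOW(U): U appears on no right-hand side. Thus FOLLOW(U) = {$}.
FOLLOW(Q): in T→x Q x, Q is followed by x with FIRST {x}. Thus FOLLOW(Q) = {x}.
FOLLOW(U'): in U→c U' T, U' is followed by T with FIRST {epsilon, x}; in U→c U' T, the suffix after U' is nullable, so FOLLOW(U') ⊇ FOLLOW(U) = {$}; in Q→U' x, U' is followed by x with FIRST {x}. Thus FOLLOW(U') = {$, x}.
FOLLOW(T): in U→c U' T, the suffix after T is empty, so FOLLOW(T) ⊇ FOLLOW(U) = {$}; in Q→T, the suffix after T is empty, so FOLLOW(T) ⊇ FOLLOW(Q) = {x}; in U'→T' c T, the suffix after T is empty, so FOLLOW(T) ⊇ FOLLOW(U') = {$, x}. Thus FOLLOW(T) = {$, x}.
FOLLOW(T'): in U→T' x, T' is followed by x with FIRST {x}; in U'→T' c T, T' is followed by c T with FIRST {c}. Thus FOLLOW(T') = {c, x}.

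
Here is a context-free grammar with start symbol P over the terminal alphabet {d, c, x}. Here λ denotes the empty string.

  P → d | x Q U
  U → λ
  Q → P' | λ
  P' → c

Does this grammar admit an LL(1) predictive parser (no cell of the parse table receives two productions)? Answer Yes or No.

FIRST(P) = {d, x}
FIRST(U) = {λ}
FIRST(Q) = {λ, c}
FIRST(P') = {c}
FOLLOW(P) = {$}
FOLLOW(U) = {$}
FOLLOW(Q) = {$}
FOLLOW(P') = {$}
Each cell of M receives at most one production.

Yes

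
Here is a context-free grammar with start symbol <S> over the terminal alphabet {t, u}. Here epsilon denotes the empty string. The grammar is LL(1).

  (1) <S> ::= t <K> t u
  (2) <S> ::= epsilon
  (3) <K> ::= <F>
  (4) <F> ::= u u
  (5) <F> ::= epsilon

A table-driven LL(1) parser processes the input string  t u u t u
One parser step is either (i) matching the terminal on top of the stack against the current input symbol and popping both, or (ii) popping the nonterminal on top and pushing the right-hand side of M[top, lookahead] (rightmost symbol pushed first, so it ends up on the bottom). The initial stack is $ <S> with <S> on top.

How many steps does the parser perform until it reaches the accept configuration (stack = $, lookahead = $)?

     Stack        Input        Action
  1  $ <S>        t u u t u $  expand <S> ::= t <K> t u
  2  $ u t <K> t  t u u t u $  match t
  3  $ u t <K>    u u t u $    expand <K> ::= <F>
  4  $ u t <F>    u u t u $    expand <F> ::= u u
  5  $ u t u u    u u t u $    match u
  6  $ u t u      u t u $      match u
  7  $ u t        t u $        match t
  8  $ u          u $          match u
Accept reached after 8 steps.

8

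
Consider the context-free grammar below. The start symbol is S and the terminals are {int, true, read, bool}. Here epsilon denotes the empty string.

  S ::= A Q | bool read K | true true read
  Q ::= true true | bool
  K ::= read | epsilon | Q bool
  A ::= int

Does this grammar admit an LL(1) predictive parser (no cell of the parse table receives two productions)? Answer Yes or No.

Yes

FIRST(S) = {bool, int, true}
FIRST(Q) = {bool, true}
FIRST(K) = {epsilon, bool, read, true}
FIRST(A) = {int}
FOLLOW(S) = {$}
FOLLOW(Q) = {$, bool}
FOLLOW(K) = {$}
FOLLOW(A) = {bool, true}
Each cell of M receives at most one production.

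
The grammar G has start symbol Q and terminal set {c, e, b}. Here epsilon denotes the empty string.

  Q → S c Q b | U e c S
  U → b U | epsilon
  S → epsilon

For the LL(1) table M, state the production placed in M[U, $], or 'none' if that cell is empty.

none

FIRST(U): from U→b U we get {b}; from U→epsilon we get {epsilon}. So FIRST(U) = {epsilon, b}.
FIRST(S): from S→epsilon we get {epsilon}. So FIRST(S) = {epsilon}.
FIRST(Q): from Q→S c Q b we get {c}; from Q→U e c S we get {b, e}. So FIRST(Q) = {b, c, e}.
FOLLOW(Q) includes $ since Q is the start symbol.
FOLLOW(U): in Q→U e c S, U is followed by e c S with FIRST {e}; in U→b U, the suffix after U is empty (adds nothing new). Thus FOLLOW(U) = {e}.
For U → b U: FIRST(b U) = {b}, so it goes in M[U, t] for t ∈ {b}.
For U → epsilon: FIRST(epsilon) = {epsilon}, so it goes in M[U, t] for t ∈ {}; since epsilon ∈ FIRST, also for every t ∈ FOLLOW(U) = {e}.
None of these place a production in M[U, $].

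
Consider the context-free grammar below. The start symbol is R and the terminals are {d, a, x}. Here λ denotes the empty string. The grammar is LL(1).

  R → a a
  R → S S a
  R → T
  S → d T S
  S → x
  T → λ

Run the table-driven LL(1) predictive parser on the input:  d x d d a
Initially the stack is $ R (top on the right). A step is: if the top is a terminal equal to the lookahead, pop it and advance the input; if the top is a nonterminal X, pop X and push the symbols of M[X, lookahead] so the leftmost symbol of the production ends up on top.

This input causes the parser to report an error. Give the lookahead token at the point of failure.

a

step 1: stack=$ R  input=d x d d a $  — expand R → S S a
step 2: stack=$ a S S  input=d x d d a $  — expand S → d T S
step 3: stack=$ a S S T d  input=d x d d a $  — match d
step 4: stack=$ a S S T  input=x d d a $  — expand T → λ
step 5: stack=$ a S S  input=x d d a $  — expand S → x
step 6: stack=$ a S x  input=x d d a $  — match x
step 7: stack=$ a S  input=d d a $  — expand S → d T S
step 8: stack=$ a S T d  input=d d a $  — match d
step 9: stack=$ a S T  input=d a $  — expand T → λ
step 10: stack=$ a S  input=d a $  — expand S → d T S
step 11: stack=$ a S T d  input=d a $  — match d
step 12: stack=$ a S T  input=a $  — error: M[T, a] is empty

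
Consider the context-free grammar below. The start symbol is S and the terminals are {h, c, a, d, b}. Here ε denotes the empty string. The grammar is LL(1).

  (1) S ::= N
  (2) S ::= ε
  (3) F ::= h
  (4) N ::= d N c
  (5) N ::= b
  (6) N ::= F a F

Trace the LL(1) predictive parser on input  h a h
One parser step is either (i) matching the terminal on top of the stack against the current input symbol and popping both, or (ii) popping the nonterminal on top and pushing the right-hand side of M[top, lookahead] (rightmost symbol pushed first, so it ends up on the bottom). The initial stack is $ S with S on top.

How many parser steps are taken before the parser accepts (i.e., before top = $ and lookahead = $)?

step 1: stack=$ S  input=h a h $  — expand S ::= N
step 2: stack=$ N  input=h a h $  — expand N ::= F a F
step 3: stack=$ F a F  input=h a h $  — expand F ::= h
step 4: stack=$ F a h  input=h a h $  — match h
step 5: stack=$ F a  input=a h $  — match a
step 6: stack=$ F  input=h $  — expand F ::= h
step 7: stack=$ h  input=h $  — match h
Accept reached after 7 steps.

7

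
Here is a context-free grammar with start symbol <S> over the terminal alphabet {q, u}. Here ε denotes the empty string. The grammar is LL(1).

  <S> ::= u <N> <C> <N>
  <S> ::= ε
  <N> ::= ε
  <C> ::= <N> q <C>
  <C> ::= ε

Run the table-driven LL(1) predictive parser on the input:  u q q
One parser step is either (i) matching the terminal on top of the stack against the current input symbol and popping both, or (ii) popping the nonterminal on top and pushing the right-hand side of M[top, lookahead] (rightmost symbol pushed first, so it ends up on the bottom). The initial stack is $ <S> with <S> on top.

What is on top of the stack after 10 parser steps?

<N>

      Stack            Input    Action
   1  $ <S>            u q q $  expand <S> ::= u <N> <C> <N>
   2  $ <N> <C> <N> u  u q q $  match u
   3  $ <N> <C> <N>    q q $    expand <N> ::= ε
   4  $ <N> <C>        q q $    expand <C> ::= <N> q <C>
   5  $ <N> <C> q <N>  q q $    expand <N> ::= ε
   6  $ <N> <C> q      q q $    match q
   7  $ <N> <C>        q $      expand <C> ::= <N> q <C>
   8  $ <N> <C> q <N>  q $      expand <N> ::= ε
   9  $ <N> <C> q      q $      match q
  10  $ <N> <C>        $        expand <C> ::= ε
Stack after step 10: $ <N> (top = <N>).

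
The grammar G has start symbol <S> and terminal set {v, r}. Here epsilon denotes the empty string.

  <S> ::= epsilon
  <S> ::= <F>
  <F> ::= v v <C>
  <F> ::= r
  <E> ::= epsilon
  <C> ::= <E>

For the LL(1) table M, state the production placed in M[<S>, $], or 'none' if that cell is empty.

FIRST(<F>): from <F>::=v v <C> we get {v}; from <F>::=r we get {r}. So FIRST(<F>) = {r, v}.
FIRST(<E>): from <E>::=epsilon we get {epsilon}. So FIRST(<E>) = {epsilon}.
FIRST(<S>): from <S>::=epsilon we get {epsilon}; from <S>::=<F> we get {r, v}. So FIRST(<S>) = {epsilon, r, v}.
FIRST(<C>): from <C>::=<E> we get {epsilon}. So FIRST(<C>) = {epsilon}.
FOLLOW(<S>) includes $ since <S> is the start symbol.
FOLLOW(<S>): <S> appears on no right-hand side. Thus FOLLOW(<S>) = {$}.
For <S> ::= epsilon: FIRST(epsilon) = {epsilon}, so it goes in M[<S>, t] for t ∈ {}; since epsilon ∈ FIRST, also for every t ∈ FOLLOW(<S>) = {$}.
For <S> ::= <F>: FIRST(<F>) = {r, v}, so it goes in M[<S>, t] for t ∈ {r, v}.

<S> ::= epsilon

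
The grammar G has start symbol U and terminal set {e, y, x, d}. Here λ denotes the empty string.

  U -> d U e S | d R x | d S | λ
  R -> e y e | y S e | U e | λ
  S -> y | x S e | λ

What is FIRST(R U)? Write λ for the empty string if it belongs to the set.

FIRST(U): from U->d U e S we get {d}; from U->d R x we get {d}; from U->d S we get {d}; from U->λ we get {λ}. So FIRST(U) = {λ, d}.
FIRST(S): from S->y we get {y}; from S->x S e we get {x}; from S->λ we get {λ}. So FIRST(S) = {λ, x, y}.
FIRST(R): from R->e y e we get {e}; from R->y S e we get {y}; from R->U e we get {d, e}; from R->λ we get {λ}. So FIRST(R) = {λ, d, e, y}.
FIRST(R U): take FIRST of each symbol in turn, carrying on past any symbol whose FIRST contains λ; result {λ, d, e, y}.

{λ, d, e, y}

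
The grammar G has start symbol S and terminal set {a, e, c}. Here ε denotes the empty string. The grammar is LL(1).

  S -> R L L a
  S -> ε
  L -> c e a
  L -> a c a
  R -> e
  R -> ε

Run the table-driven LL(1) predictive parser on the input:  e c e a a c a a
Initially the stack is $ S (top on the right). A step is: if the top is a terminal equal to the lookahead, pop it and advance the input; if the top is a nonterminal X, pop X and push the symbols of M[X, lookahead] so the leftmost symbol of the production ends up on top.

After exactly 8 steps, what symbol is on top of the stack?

step 1: stack=$ S  input=e c e a a c a a $  — expand S -> R L L a
step 2: stack=$ a L L R  input=e c e a a c a a $  — expand R -> e
step 3: stack=$ a L L e  input=e c e a a c a a $  — match e
step 4: stack=$ a L L  input=c e a a c a a $  — expand L -> c e a
step 5: stack=$ a L a e c  input=c e a a c a a $  — match c
step 6: stack=$ a L a e  input=e a a c a a $  — match e
step 7: stack=$ a L a  input=a a c a a $  — match a
step 8: stack=$ a L  input=a c a a $  — expand L -> a c a
Stack after step 8: $ a a c a (top = a).

a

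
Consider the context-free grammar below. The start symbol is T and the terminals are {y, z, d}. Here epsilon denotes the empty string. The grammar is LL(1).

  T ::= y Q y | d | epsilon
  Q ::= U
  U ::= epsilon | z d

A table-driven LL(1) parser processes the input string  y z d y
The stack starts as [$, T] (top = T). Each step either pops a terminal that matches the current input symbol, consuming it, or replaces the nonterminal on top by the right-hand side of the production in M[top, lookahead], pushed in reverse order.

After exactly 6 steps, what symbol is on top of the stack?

y

     Stack    Input      Action
  1  $ T      y z d y $  expand T ::= y Q y
  2  $ y Q y  y z d y $  match y
  3  $ y Q    z d y $    expand Q ::= U
  4  $ y U    z d y $    expand U ::= z d
  5  $ y d z  z d y $    match z
  6  $ y d    d y $      match d
Stack after step 6: $ y (top = y).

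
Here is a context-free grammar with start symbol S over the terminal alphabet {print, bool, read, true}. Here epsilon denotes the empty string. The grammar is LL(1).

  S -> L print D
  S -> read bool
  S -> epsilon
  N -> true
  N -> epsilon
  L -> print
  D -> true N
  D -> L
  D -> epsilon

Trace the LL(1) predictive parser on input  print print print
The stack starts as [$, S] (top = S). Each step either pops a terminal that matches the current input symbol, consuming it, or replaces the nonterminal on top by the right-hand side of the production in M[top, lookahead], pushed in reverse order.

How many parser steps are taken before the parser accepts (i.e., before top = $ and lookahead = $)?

7

     Stack            Input                Action
  1  $ S              print print print $  expand S -> L print D
  2  $ D print L      print print print $  expand L -> print
  3  $ D print print  print print print $  match print
  4  $ D print        print print $        match print
  5  $ D              print $              expand D -> L
  6  $ L              print $              expand L -> print
  7  $ print          print $              match print
Accept reached after 7 steps.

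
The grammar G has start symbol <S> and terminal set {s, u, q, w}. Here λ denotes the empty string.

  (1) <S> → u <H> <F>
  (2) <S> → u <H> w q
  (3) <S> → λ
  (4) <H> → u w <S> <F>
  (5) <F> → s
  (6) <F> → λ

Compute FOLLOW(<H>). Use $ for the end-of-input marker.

{$, s, w}

FIRST(<S>) = {λ, u}
FIRST(<H>) = {u}
FIRST(<F>) = {λ, s}
FOLLOW(<S>) includes $ since <S> is the start symbol.
FOLLOW(<S>): in <H>→u w <S> <F>, <S> is followed by <F> with FIRST {λ, s}; in <H>→u w <S> <F>, the suffix after <S> is nullable, so FOLLOW(<S>) ⊇ FOLLOW(<H>) = {$, s, w}. Thus FOLLOW(<S>) = {$, s, w}.
FOLLOW(<H>): in <S>→u <H> <F>, <H> is followed by <F> with FIRST {λ, s}; in <S>→u <H> <F>, the suffix after <H> is nullable, so FOLLOW(<H>) ⊇ FOLLOW(<S>) = {$, s, w}; in <S>→u <H> w q, <H> is followed by w q with FIRST {w}. Thus FOLLOW(<H>) = {$, s, w}.
FOLLOW(<F>): in <S>→u <H> <F>, the suffix after <F> is empty, so FOLLOW(<F>) ⊇ FOLLOW(<S>) = {$, s, w}; in <H>→u w <S> <F>, the suffix after <F> is empty, so FOLLOW(<F>) ⊇ FOLLOW(<H>) = {$, s, w}. Thus FOLLOW(<F>) = {$, s, w}.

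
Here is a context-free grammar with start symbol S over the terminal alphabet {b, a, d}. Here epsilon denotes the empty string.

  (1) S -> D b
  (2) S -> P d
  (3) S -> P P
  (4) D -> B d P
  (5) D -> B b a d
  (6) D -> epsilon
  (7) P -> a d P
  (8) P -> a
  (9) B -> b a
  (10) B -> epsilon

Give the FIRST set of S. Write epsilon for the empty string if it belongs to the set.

{a, b, d}

FIRST(P): from P->a d P we get {a}; from P->a we get {a}. So FIRST(P) = {a}.
FIRST(B): from B->b a we get {b}; from B->epsilon we get {epsilon}. So FIRST(B) = {epsilon, b}.
FIRST(D): from D->B d P we get {b, d}; from D->B b a d we get {b}; from D->epsilon we get {epsilon}. So FIRST(D) = {epsilon, b, d}.
FIRST(S): from S->D b we get {b, d}; from S->P d we get {a}; from S->P P we get {a}. So FIRST(S) = {a, b, d}.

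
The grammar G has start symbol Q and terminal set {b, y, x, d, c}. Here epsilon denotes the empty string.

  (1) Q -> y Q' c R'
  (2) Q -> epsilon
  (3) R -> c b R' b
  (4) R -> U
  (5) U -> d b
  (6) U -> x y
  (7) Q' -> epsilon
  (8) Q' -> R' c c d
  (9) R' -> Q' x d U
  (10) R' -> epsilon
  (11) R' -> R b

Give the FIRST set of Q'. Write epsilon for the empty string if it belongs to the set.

{epsilon, c, d, x}

FIRST(Q): from Q->y Q' c R' we get {y}; from Q->epsilon we get {epsilon}. So FIRST(Q) = {epsilon, y}.
FIRST(U): from U->d b we get {d}; from U->x y we get {x}. So FIRST(U) = {d, x}.
FIRST(R): from R->c b R' b we get {c}; from R->U we get {d, x}. So FIRST(R) = {c, d, x}.
FIRST(Q'): from Q'->epsilon we get {epsilon}; from Q'->R' c c d we get {c, d, x}. So FIRST(Q') = {epsilon, c, d, x}.
FIRST(R'): from R'->Q' x d U we get {c, d, x}; from R'->epsilon we get {epsilon}; from R'->R b we get {c, d, x}. So FIRST(R') = {epsilon, c, d, x}.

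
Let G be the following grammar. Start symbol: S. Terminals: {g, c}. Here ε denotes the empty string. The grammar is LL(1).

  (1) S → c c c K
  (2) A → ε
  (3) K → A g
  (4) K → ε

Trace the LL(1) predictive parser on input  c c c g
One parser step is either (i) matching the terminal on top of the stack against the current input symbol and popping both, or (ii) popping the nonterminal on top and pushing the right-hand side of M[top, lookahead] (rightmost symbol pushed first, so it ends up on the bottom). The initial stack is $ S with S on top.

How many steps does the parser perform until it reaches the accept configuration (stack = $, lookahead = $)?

     Stack      Input      Action
  1  $ S        c c c g $  expand S → c c c K
  2  $ K c c c  c c c g $  match c
  3  $ K c c    c c g $    match c
  4  $ K c      c g $      match c
  5  $ K        g $        expand K → A g
  6  $ g A      g $        expand A → ε
  7  $ g        g $        match g
Accept reached after 7 steps.

7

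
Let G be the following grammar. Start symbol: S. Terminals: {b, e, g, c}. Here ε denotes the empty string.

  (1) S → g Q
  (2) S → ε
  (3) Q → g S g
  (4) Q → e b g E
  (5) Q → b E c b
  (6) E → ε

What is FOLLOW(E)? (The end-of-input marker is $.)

FIRST(S): from S→g Q we get {g}; from S→ε we get {ε}. So FIRST(S) = {ε, g}.
FIRST(Q): from Q→g S g we get {g}; from Q→e b g E we get {e}; from Q→b E c b we get {b}. So FIRST(Q) = {b, e, g}.
FIRST(E): from E→ε we get {ε}. So FIRST(E) = {ε}.
FOLLOW(S) includes $ since S is the start symbol.
FOLLOW(S): in Q→g S g, S is followed by g with FIRST {g}. Thus FOLLOW(S) = {$, g}.
FOLLOW(Q): in S→g Q, the suffix after Q is empty, so FOLLOW(Q) ⊇ FOLLOW(S) = {$, g}. Thus FOLLOW(Q) = {$, g}.
FOLLOW(E): in Q→e b g E, the suffix after E is empty, so FOLLOW(E) ⊇ FOLLOW(Q) = {$, g}; in Q→b E c b, E is followed by c b with FIRST {c}. Thus FOLLOW(E) = {$, c, g}.

{$, c, g}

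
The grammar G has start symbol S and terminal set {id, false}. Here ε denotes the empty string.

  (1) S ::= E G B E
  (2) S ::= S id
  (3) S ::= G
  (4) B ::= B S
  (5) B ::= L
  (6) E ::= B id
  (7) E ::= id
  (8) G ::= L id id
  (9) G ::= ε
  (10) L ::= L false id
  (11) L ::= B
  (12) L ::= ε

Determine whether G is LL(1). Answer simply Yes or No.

No

FIRST(S) = {ε, false, id}
FIRST(B) = {ε, false, id}
FIRST(E) = {false, id}
FIRST(G) = {ε, false, id}
FIRST(L) = {ε, false, id}
FOLLOW(S) = {$, false, id}
FOLLOW(B) = {false, id}
FOLLOW(E) = {$, false, id}
FOLLOW(G) = {$, false, id}
FOLLOW(L) = {false, id}
Cell M[B, false] receives both B ::= B S and B ::= L — the grammar is not LL(1).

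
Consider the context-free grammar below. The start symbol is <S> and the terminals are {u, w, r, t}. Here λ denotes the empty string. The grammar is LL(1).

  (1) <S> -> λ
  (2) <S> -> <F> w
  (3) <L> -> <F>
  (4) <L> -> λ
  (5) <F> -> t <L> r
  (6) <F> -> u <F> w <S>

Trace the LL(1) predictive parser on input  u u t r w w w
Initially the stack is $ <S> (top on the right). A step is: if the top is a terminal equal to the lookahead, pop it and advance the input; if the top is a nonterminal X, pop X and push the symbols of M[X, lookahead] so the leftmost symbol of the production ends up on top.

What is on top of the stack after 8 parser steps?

step 1: stack=$ <S>  input=u u t r w w w $  — expand <S> -> <F> w
step 2: stack=$ w <F>  input=u u t r w w w $  — expand <F> -> u <F> w <S>
step 3: stack=$ w <S> w <F> u  input=u u t r w w w $  — match u
step 4: stack=$ w <S> w <F>  input=u t r w w w $  — expand <F> -> u <F> w <S>
step 5: stack=$ w <S> w <S> w <F> u  input=u t r w w w $  — match u
step 6: stack=$ w <S> w <S> w <F>  input=t r w w w $  — expand <F> -> t <L> r
step 7: stack=$ w <S> w <S> w r <L> t  input=t r w w w $  — match t
step 8: stack=$ w <S> w <S> w r <L>  input=r w w w $  — expand <L> -> λ
Stack after step 8: $ w <S> w <S> w r (top = r).

r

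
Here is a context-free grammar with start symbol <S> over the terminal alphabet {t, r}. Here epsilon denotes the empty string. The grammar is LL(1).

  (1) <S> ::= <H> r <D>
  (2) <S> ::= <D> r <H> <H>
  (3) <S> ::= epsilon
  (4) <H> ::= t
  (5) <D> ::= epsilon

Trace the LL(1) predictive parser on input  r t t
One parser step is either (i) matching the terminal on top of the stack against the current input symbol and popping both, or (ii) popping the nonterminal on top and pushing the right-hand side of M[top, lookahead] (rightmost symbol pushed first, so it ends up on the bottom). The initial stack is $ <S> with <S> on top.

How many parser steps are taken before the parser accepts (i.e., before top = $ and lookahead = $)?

7

step 1: stack=$ <S>  input=r t t $  — expand <S> ::= <D> r <H> <H>
step 2: stack=$ <H> <H> r <D>  input=r t t $  — expand <D> ::= epsilon
step 3: stack=$ <H> <H> r  input=r t t $  — match r
step 4: stack=$ <H> <H>  input=t t $  — expand <H> ::= t
step 5: stack=$ <H> t  input=t t $  — match t
step 6: stack=$ <H>  input=t $  — expand <H> ::= t
step 7: stack=$ t  input=t $  — match t
Accept reached after 7 steps.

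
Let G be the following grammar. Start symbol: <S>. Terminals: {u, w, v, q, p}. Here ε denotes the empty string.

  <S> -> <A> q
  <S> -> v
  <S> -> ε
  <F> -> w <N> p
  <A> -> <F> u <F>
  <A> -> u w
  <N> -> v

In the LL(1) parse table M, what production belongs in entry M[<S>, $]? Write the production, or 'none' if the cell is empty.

<S> -> ε

FIRST(<F>) = {w}
FIRST(<N>) = {v}
FIRST(<A>) = {u, w}  (via <F> u <F>)
FIRST(<S>) = {ε, u, v, w}  (via <A> q)
FOLLOW(<S>) includes $ since <S> is the start symbol.
FOLLOW(<S>): <S> appears on no right-hand side. Thus FOLLOW(<S>) = {$}.
For <S> -> <A> q: FIRST(<A> q) = {u, w}, so it goes in M[<S>, t] for t ∈ {u, w}.
For <S> -> v: FIRST(v) = {v}, so it goes in M[<S>, t] for t ∈ {v}.
For <S> -> ε: FIRST(ε) = {ε}, so it goes in M[<S>, t] for t ∈ {}; since ε ∈ FIRST, also for every t ∈ FOLLOW(<S>) = {$}.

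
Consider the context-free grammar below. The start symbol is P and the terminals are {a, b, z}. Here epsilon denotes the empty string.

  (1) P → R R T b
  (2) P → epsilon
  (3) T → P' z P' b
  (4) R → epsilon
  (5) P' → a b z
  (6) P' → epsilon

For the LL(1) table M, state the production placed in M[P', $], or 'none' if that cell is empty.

none

FIRST(R): from R→epsilon we get {epsilon}. So FIRST(R) = {epsilon}.
FIRST(P'): from P'→a b z we get {a}; from P'→epsilon we get {epsilon}. So FIRST(P') = {epsilon, a}.
FIRST(T): from T→P' z P' b we get {a, z}. So FIRST(T) = {a, z}.
FIRST(P): from P→R R T b we get {a, z}; from P→epsilon we get {epsilon}. So FIRST(P) = {epsilon, a, z}.
FOLLOW(P) includes $ since P is the start symbol.
FOLLOW(P'): in T→P' z P' b (occurrence 1), P' is followed by z P' b with FIRST {z}; in T→P' z P' b (occurrence 2), P' is followed by b with FIRST {b}. Thus FOLLOW(P') = {b, z}.
For P' → a b z: FIRST(a b z) = {a}, so it goes in M[P', t] for t ∈ {a}.
For P' → epsilon: FIRST(epsilon) = {epsilon}, so it goes in M[P', t] for t ∈ {}; since epsilon ∈ FIRST, also for every t ∈ FOLLOW(P') = {b, z}.
None of these place a production in M[P', $].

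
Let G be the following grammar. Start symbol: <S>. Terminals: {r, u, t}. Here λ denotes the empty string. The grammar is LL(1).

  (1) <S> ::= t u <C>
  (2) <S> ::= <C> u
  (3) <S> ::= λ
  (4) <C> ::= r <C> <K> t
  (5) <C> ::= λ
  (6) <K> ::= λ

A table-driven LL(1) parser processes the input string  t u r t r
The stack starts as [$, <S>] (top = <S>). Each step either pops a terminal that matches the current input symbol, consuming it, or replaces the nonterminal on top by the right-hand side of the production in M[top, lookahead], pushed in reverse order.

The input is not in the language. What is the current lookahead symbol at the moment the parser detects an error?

step 1: stack=$ <S>  input=t u r t r $  — expand <S> ::= t u <C>
step 2: stack=$ <C> u t  input=t u r t r $  — match t
step 3: stack=$ <C> u  input=u r t r $  — match u
step 4: stack=$ <C>  input=r t r $  — expand <C> ::= r <C> <K> t
step 5: stack=$ t <K> <C> r  input=r t r $  — match r
step 6: stack=$ t <K> <C>  input=t r $  — expand <C> ::= λ
step 7: stack=$ t <K>  input=t r $  — expand <K> ::= λ
step 8: stack=$ t  input=t r $  — match t
step 9: stack=$  input=r $  — error: stack empty but input remains

r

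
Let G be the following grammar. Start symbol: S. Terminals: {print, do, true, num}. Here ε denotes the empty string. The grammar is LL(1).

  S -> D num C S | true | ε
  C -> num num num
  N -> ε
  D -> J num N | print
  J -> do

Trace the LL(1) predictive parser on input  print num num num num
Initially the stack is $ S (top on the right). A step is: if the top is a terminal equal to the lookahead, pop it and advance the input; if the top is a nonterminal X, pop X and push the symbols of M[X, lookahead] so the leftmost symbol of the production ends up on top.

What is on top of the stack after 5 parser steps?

     Stack            Input                    Action
  1  $ S              print num num num num $  expand S -> D num C S
  2  $ S C num D      print num num num num $  expand D -> print
  3  $ S C num print  print num num num num $  match print
  4  $ S C num        num num num num $        match num
  5  $ S C            num num num $            expand C -> num num num
Stack after step 5: $ S num num num (top = num).

num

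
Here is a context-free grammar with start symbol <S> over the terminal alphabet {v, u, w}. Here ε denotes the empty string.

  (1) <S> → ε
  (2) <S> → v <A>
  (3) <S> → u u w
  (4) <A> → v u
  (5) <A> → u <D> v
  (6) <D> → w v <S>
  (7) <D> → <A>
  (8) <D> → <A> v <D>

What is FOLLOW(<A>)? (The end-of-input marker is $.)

{$, v}

FIRST(<S>) = {ε, u, v}
FIRST(<A>) = {u, v}
FIRST(<D>) = {u, v, w}  (via <A>, <A> v <D>)
FOLLOW(<S>) includes $ since <S> is the start symbol.
FOLLOW(<D>): in <A>→u <D> v, <D> is followed by v with FIRST {v}; in <D>→<A> v <D>, the suffix after <D> is empty (adds nothing new). Thus FOLLOW(<D>) = {v}.
FOLLOW(<S>): in <D>→w v <S>, the suffix after <S> is empty, so FOLLOW(<S>) ⊇ FOLLOW(<D>) = {v}. Thus FOLLOW(<S>) = {$, v}.
FOLLOW(<A>): in <S>→v <A>, the suffix after <A> is empty, so FOLLOW(<A>) ⊇ FOLLOW(<S>) = {$, v}; in <D>→<A>, the suffix after <A> is empty, so FOLLOW(<A>) ⊇ FOLLOW(<D>) = {v}; in <D>→<A> v <D>, <A> is followed by v <D> with FIRST {v}. Thus FOLLOW(<A>) = {$, v}.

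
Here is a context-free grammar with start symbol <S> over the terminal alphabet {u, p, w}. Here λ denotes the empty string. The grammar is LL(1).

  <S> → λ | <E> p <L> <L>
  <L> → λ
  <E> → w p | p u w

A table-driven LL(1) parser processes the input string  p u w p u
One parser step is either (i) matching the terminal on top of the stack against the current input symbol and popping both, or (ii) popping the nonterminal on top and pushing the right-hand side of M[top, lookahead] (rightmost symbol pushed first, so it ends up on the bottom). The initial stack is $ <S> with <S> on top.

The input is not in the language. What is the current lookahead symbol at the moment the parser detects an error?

u

     Stack              Input        Action
  1  $ <S>              p u w p u $  expand <S> → <E> p <L> <L>
  2  $ <L> <L> p <E>    p u w p u $  expand <E> → p u w
  3  $ <L> <L> p w u p  p u w p u $  match p
  4  $ <L> <L> p w u    u w p u $    match u
  5  $ <L> <L> p w      w p u $      match w
  6  $ <L> <L> p        p u $        match p
  7  $ <L> <L>          u $          error: M[<L>, u] is empty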